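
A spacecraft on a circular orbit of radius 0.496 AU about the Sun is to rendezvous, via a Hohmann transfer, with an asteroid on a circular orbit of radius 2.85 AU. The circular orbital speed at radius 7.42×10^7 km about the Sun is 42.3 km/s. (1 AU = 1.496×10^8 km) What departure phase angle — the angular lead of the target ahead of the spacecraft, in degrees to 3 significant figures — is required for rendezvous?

From the circular-orbit relation v² = μ/r at r = 7.42×10^7 km: μ = v²r = (42.3)² × 7.42×10^7 = 1.32765×10^11 km³/s².
In km: r₁ = 0.496 × 1.496×10^8 = 7.42016×10^7 km; r₂ = 2.85 × 1.496×10^8 = 4.2636×10^8 km.
The Hohmann ellipse has a_t = (r₁ + r₂)/2 = 2.502808×10^8 km.
Transfer time t = π√(a_t³/μ) = 3.414×10^7 s.
Target angular speed ω₂ = √(μ/r₂³) = 4.139×10^-8 rad/s.
Angle swept by the target during transfer: ω₂·t = 1.413 rad = 80.96°.
Arrival is 180° from departure on the ellipse, so φ = 180° − 80.96° = 99.0°.

φ = 99.0°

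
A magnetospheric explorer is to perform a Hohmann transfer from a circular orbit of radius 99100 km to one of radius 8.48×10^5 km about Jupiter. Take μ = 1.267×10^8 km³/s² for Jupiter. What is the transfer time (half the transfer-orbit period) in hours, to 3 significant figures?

t = 25.3 hours

The Hohmann ellipse has a_t = (r₁ + r₂)/2 = 4.7355×10^5 km.
Half the transfer-orbit period gives t = π√(a_t³/μ) = 90950 s.
Converting: 90950 s ÷ 3600 s/hour = 25.3 hours.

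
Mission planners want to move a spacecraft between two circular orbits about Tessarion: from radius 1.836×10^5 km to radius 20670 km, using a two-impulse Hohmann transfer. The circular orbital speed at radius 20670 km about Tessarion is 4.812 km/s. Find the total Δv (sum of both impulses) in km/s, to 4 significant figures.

Δv = 2.528 km/s

From the circular-orbit relation v² = μ/r at r = 20670 km: μ = v²r = (4.812)² × 20670 = 4.78621×10^5 km³/s².
The Hohmann ellipse has a_t = (r₁ + r₂)/2 = 1.02135×10^5 km.
Circular speed at r₁: v₁ = √(μ/r₁) = √(4.78621×10^5/1.836×10^5) = 1.61458 km/s.
Transfer-orbit speed at r₁ (v² = μ(2/r − 1/a)): v_a = √[μ(2/r₁ − 1/a_t)] = 0.726344 km/s.
First burn Δv₁ = |v_a − v₁| = 0.8882 km/s.
Circular speed at r₂: v₂ = √(μ/r₂) = 4.812 km/s.
Transfer-orbit speed at r₂: v_p = √[μ(2/r₂ − 1/a_t)] = 6.452 km/s.
Second burn Δv₂ = |v₂ − v_p| = 1.640 km/s.
Δv = Δv₁ + Δv₂ = 0.8882 + 1.640 = 2.528 km/s.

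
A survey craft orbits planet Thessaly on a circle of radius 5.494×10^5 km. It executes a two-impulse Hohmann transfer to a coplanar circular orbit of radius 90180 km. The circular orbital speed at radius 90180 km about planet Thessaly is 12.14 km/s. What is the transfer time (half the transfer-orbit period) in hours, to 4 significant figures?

From the circular-orbit relation v² = μ/r at r = 90180 km: μ = v²r = (12.14)² × 90180 = 1.32907×10^7 km³/s².
Transfer-ellipse semi-major axis a_t = (r₁ + r₂)/2 = (5.494×10^5 + 90180)/2 = 3.1979×10^5 km.
Half the transfer-orbit period gives t = π√(a_t³/μ) = 1.5584×10^5 s.
Converting: 1.5584×10^5 s ÷ 3600 s/hour = 43.29 hours.

t = 43.29 hours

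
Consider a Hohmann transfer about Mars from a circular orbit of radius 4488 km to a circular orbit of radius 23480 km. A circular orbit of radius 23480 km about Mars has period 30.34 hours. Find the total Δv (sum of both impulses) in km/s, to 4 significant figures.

From Kepler's third law T² = 4π²r³/μ at r = 23480 km, T = 30.34 hours = 30.34 × 3600 s = 1.09224×10^5 s: μ = 4π²r³/T² = 42836.9 km³/s².
The Hohmann ellipse has a_t = (r₁ + r₂)/2 = 13984 km.
At r₁ the circular-orbit speed is v₁ = √(μ/r₁) = 3.0895 km/s.
On the transfer ellipse at r₁, v² = μ(2/r − 1/a) gives v_p = √[μ(2/r₁ − 1/a_t)] = 4.0033 km/s.
First burn Δv₁ = |v_p − v₁| = 0.9138 km/s.
At r₂, v₂ = √(μ/r₂) = 1.3507 km/s.
Transfer-orbit speed at r₂: v_a = √[μ(2/r₂ − 1/a_t)] = 0.76519 km/s.
Second burn Δv₂ = |v₂ − v_a| = 0.5855 km/s.
Δv = Δv₁ + Δv₂ = 0.9138 + 0.5855 = 1.499 km/s.

Δv = 1.499 km/s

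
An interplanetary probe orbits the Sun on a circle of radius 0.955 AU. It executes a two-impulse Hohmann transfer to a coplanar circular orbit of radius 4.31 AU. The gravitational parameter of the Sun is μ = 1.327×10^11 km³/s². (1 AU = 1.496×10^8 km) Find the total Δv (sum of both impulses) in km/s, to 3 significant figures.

Δv = 14.2 km/s

In km: r₁ = 0.955 × 1.496×10^8 = 1.42868×10^8 km; r₂ = 4.31 × 1.496×10^8 = 6.44776×10^8 km.
The Hohmann ellipse has a_t = (r₁ + r₂)/2 = 3.93822×10^8 km.
At r₁ the circular-orbit speed is v₁ = √(μ/r₁) = 30.4767 km/s.
On the transfer ellipse at r₁, vis-viva equation gives v_p = √[μ(2/r₁ − 1/a_t)] = 38.9962 km/s.
First burn Δv₁ = |v_p − v₁| = 8.5195 km/s.
Circular speed at r₂: v₂ = √(μ/r₂) = 14.346 km/s.
Transfer-orbit speed at r₂: v_a = √[μ(2/r₂ − 1/a_t)] = 8.6407 km/s.
Second burn Δv₂ = |v₂ − v_a| = 5.7053 km/s.
Total Δv = Δv₁ + Δv₂ = 14.22 km/s.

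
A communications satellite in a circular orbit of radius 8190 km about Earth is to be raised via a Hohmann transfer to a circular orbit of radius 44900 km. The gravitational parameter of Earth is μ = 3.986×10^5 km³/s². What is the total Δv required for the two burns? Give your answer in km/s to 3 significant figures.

Δv = 3.42 km/s

Transfer-ellipse semi-major axis a_t = (r₁ + r₂)/2 = (8190 + 44900)/2 = 26545 km.
Circular speed at r₁: v₁ = √(μ/r₁) = √(3.986×10^5/8190) = 6.97632 km/s.
On the transfer ellipse at r₁, vis-viva equation gives v_p = √[μ(2/r₁ − 1/a_t)] = 9.07316 km/s.
First burn Δv₁ = |v_p − v₁| = 2.0968 km/s.
Circular speed at r₂: v₂ = √(μ/r₂) = 2.9795 km/s.
Transfer-orbit speed at r₂: v_a = √[μ(2/r₂ − 1/a_t)] = 1.6550 km/s.
Second burn Δv₂ = |v₂ − v_a| = 1.3245 km/s.
Δv = Δv₁ + Δv₂ = 2.0968 + 1.3245 = 3.421 km/s.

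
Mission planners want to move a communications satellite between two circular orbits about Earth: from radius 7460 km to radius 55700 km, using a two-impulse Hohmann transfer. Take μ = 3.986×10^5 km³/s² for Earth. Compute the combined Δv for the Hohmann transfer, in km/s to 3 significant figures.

Δv = 3.77 km/s

Semi-major axis of the transfer orbit: a_t = (7460 + 55700)/2 = 31580 km.
Circular speed at r₁: v₁ = √(μ/r₁) = √(3.986×10^5/7460) = 7.310 km/s.
On the transfer ellipse at r₁, v² = μ(2/r − 1/a) gives v_p = √[μ(2/r₁ − 1/a_t)] = 9.708 km/s.
First burn Δv₁ = |v_p − v₁| = 2.398 km/s.
Circular speed at r₂: v₂ = √(μ/r₂) = 2.675 km/s.
Transfer-orbit speed at r₂: v_a = √[μ(2/r₂ − 1/a_t)] = 1.300 km/s.
Second burn Δv₂ = |v₂ − v_a| = 1.375 km/s.
Δv = Δv₁ + Δv₂ = 2.398 + 1.375 = 3.773 km/s.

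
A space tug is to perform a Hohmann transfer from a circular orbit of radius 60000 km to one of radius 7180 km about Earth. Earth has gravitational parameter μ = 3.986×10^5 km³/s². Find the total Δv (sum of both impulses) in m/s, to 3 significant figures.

The Hohmann ellipse has a_t = (r₁ + r₂)/2 = 33590 km.
At r₁ the circular-orbit speed is v₁ = √(μ/r₁) = 2.5775 km/s.
Transfer-orbit speed at r₁ (vis-viva): v_a = √[μ(2/r₁ − 1/a_t)] = 1.1917 km/s.
First burn Δv₁ = |v_a − v₁| = 1.386 km/s.
At r₂, v₂ = √(μ/r₂) = 7.451 km/s.
Transfer-orbit speed at r₂: v_p = √[μ(2/r₂ − 1/a_t)] = 9.958 km/s.
Second burn Δv₂ = |v₂ − v_p| = 2.507 km/s.
Total Δv = Δv₁ + Δv₂ = 3.893 km/s.

Δv = 3890 m/s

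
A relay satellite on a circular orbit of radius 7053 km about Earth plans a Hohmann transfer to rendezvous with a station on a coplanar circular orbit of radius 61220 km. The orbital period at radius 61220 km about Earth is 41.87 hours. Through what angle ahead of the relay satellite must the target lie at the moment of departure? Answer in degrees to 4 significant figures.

From Kepler's third law T² = 4π²r³/μ at r = 61220 km, T = 41.87 hours = 41.87 × 3600 s = 1.50732×10^5 s: μ = 4π²r³/T² = 3.98684×10^5 km³/s².
The Hohmann ellipse has a_t = (r₁ + r₂)/2 = 34136.5 km.
The half-period of the transfer ellipse is t = π√(a_t³/μ) = 31381 s.
Target angular speed ω₂ = √(μ/r₂³) = 4.1684×10^-5 rad/s.
Angle swept by the target during transfer: ω₂·t = 1.30809 rad = 74.948°.
Arrival is 180° from departure on the ellipse, so φ = 180° − 74.948° = 105.1°.

φ = 105.1°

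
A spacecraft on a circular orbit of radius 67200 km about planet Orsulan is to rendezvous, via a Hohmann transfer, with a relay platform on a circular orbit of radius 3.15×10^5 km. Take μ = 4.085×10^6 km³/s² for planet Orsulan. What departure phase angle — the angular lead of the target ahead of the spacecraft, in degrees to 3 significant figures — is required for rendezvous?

φ = 94.9°

The Hohmann ellipse has a_t = (r₁ + r₂)/2 = 1.911×10^5 km.
Transfer time t = π√(a_t³/μ) = 1.2985087×10^5 s.
The target's mean motion on its circular orbit is ω₂ = √(μ/r₂³) = 1.1432210×10^-5 rad/s.
Angle swept by the target during transfer: ω₂·t = 1.484482 rad = 85.055°.
The spacecraft traverses 180° on the transfer ellipse, so the target must lead by 180° − 85.055° = 94.9°.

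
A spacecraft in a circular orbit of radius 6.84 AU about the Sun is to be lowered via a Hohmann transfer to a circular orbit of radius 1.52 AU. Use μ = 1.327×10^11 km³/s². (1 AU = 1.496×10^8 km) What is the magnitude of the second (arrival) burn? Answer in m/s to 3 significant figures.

Δv₂ = 6740 m/s

In km: r₁ = 6.84 × 1.496×10^8 = 1.023264×10^9 km; r₂ = 1.52 × 1.496×10^8 = 2.27392×10^8 km.
Transfer-ellipse semi-major axis a_t = (r₁ + r₂)/2 = (1.023264×10^9 + 2.27392×10^8)/2 = 6.25328×10^8 km.
On the circular orbit at r = 2.27392×10^8 km, v_c = √(μ/r) = 24.157 km/s.
Transfer-orbit speed at the same r (vis-viva, a = a_t): v_t = √[μ(2/r − 1/a_t)] = 30.902 km/s.
Δv₂ = |v_t − v_c| = |30.902 − 24.157| = 6.745 km/s.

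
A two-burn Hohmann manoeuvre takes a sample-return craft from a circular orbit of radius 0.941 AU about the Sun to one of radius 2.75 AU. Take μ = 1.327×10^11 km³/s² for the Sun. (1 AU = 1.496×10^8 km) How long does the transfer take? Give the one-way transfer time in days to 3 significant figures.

t = 458 days

In km: r₁ = 0.941 × 1.496×10^8 = 1.407736×10^8 km; r₂ = 2.75 × 1.496×10^8 = 4.114×10^8 km.
Transfer-ellipse semi-major axis a_t = (r₁ + r₂)/2 = (1.407736×10^8 + 4.114×10^8)/2 = 2.760868×10^8 km.
By Kepler's third law the transfer-orbit period is T = 2π√(a_t³/μ), so t = T/2 = 3.956×10^7 s.
Converting: 3.956×10^7 s ÷ 86400 s/day = 458 days.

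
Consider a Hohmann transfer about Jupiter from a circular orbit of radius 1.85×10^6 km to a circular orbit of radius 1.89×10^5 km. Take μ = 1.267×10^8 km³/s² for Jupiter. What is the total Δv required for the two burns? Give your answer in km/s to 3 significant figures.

Transfer-ellipse semi-major axis a_t = (r₁ + r₂)/2 = (1.850×10^6 + 1.890×10^5)/2 = 1.0195×10^6 km.
Circular speed at r₁: v₁ = √(μ/r₁) = √(1.267×10^8/1.850×10^6) = 8.27566 km/s.
Transfer-orbit speed at r₁ (v² = μ(2/r − 1/a)): v_a = √[μ(2/r₁ − 1/a_t)] = 3.56320 km/s.
First burn Δv₁ = |v_a − v₁| = 4.712 km/s.
At r₂, v₂ = √(μ/r₂) = 25.892 km/s.
Transfer-orbit speed at r₂: v_p = √[μ(2/r₂ − 1/a_t)] = 34.878 km/s.
Second burn Δv₂ = |v₂ − v_p| = 8.986 km/s.
Δv = Δv₁ + Δv₂ = 4.712 + 8.986 = 13.70 km/s.

Δv = 13.7 km/s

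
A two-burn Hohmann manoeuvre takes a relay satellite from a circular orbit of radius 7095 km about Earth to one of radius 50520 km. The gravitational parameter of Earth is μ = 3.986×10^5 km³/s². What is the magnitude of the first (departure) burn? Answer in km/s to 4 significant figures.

Δv₁ = 2.431 km/s

Semi-major axis of the transfer orbit: a_t = (7095 + 50520)/2 = 28807.5 km.
Circular speed at r = 7095 km: v_c = √(μ/r) = 7.495 km/s.
Vis-viva on the transfer ellipse at r = 7095 km gives v_t = √[μ(2/r − 1/a_t)] = 9.926 km/s.
Δv₁ = |v_t − v_c| = |9.926 − 7.495| = 2.431 km/s.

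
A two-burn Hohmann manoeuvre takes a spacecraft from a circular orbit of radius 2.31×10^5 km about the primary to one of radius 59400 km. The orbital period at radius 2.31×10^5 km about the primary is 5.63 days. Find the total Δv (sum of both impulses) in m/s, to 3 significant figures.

Δv = 2610 m/s

From Kepler's third law T² = 4π²r³/μ at r = 2.31×10^5 km, T = 5.63 days = 5.63 × 86400 s = 4.86432×10^5 s: μ = 4π²r³/T² = 2.05661×10^6 km³/s².
Transfer-ellipse semi-major axis a_t = (r₁ + r₂)/2 = (2.310×10^5 + 59400)/2 = 1.452×10^5 km.
At r₁ the circular-orbit speed is v₁ = √(μ/r₁) = 2.9838 km/s.
Transfer-orbit speed at r₁ (vis-viva equation): v_a = √[μ(2/r₁ − 1/a_t)] = 1.9084 km/s.
First burn Δv₁ = |v_a − v₁| = 1.075 km/s.
At r₂, v₂ = √(μ/r₂) = 5.884 km/s.
Transfer-orbit speed at r₂: v_p = √[μ(2/r₂ − 1/a_t)] = 7.422 km/s.
Second burn Δv₂ = |v₂ − v_p| = 1.538 km/s.
Total Δv = Δv₁ + Δv₂ = 2.613 km/s.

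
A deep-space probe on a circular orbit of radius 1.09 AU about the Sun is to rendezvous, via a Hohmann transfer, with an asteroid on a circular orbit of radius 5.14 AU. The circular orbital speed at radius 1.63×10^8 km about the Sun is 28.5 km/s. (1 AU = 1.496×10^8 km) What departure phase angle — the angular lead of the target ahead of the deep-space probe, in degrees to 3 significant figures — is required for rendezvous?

φ = 95.1°

From the circular-orbit relation v² = μ/r at r = 1.63×10^8 km: μ = v²r = (28.5)² × 1.63×10^8 = 1.32397×10^11 km³/s².
In km: r₁ = 1.09 × 1.496×10^8 = 1.63064×10^8 km; r₂ = 5.14 × 1.496×10^8 = 7.68944×10^8 km.
The Hohmann ellipse has a_t = (r₁ + r₂)/2 = 4.66004×10^8 km.
The half-period of the transfer ellipse is t = π√(a_t³/μ) = 8.6855×10^7 s.
The target's mean motion on its circular orbit is ω₂ = √(μ/r₂³) = 1.7065×10^-8 rad/s.
Angle swept by the target during transfer: ω₂·t = 1.4822 rad = 84.92°.
Arrival is 180° from departure on the ellipse, so φ = 180° − 84.92° = 95.1°.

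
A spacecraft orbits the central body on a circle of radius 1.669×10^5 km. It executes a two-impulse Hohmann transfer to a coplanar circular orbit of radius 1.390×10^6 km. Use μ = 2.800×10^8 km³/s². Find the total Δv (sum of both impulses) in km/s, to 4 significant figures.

Δv = 21.39 km/s

The Hohmann ellipse has a_t = (r₁ + r₂)/2 = 7.7845×10^5 km.
At r₁ the circular-orbit speed is v₁ = √(μ/r₁) = 40.96 km/s.
On the transfer ellipse at r₁, vis-viva equation gives v_p = √[μ(2/r₁ − 1/a_t)] = 54.73 km/s.
First burn Δv₁ = |v_p − v₁| = 13.77 km/s.
At r₂, v₂ = √(μ/r₂) = 14.193 km/s.
Transfer-orbit speed at r₂: v_a = √[μ(2/r₂ − 1/a_t)] = 6.5718 km/s.
Second burn Δv₂ = |v₂ − v_a| = 7.621 km/s.
Total Δv = Δv₁ + Δv₂ = 21.39 km/s.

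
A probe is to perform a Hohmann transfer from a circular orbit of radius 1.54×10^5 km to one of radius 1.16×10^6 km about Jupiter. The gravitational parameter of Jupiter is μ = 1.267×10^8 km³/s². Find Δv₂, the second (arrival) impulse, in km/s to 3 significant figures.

Δv₂ = 5.39 km/s

The Hohmann ellipse has a_t = (r₁ + r₂)/2 = 6.570×10^5 km.
On the circular orbit at r = 1.160×10^6 km, v_c = √(μ/r) = 10.451 km/s.
Transfer-orbit speed at the same r (vis-viva, a = a_t): v_t = √[μ(2/r − 1/a_t)] = 5.0598 km/s.
Δv₂ = |v_t − v_c| = |5.0598 − 10.451| = 5.391 km/s.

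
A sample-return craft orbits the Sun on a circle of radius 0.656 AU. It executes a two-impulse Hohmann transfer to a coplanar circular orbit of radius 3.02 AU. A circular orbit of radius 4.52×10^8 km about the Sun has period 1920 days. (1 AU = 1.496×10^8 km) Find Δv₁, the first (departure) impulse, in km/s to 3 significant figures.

Δv₁ = 10.4 km/s

From Kepler's third law T² = 4π²r³/μ at r = 4.52×10^8 km, T = 1920 days = 1920 × 86400 s = 1.65888×10^8 s: μ = 4π²r³/T² = 1.32478×10^11 km³/s².
In km: r₁ = 0.656 × 1.496×10^8 = 9.81376×10^7 km; r₂ = 3.02 × 1.496×10^8 = 4.51792×10^8 km.
The Hohmann ellipse has a_t = (r₁ + r₂)/2 = 2.749648×10^8 km.
Circular speed at r = 9.81376×10^7 km: v_c = √(μ/r) = 36.7413 km/s.
Transfer-orbit speed at the same r (vis-viva, a = a_t): v_t = √[μ(2/r − 1/a_t)] = 47.0962 km/s.
Δv₁ = |v_t − v_c| = |47.0962 − 36.7413| = 10.35 km/s.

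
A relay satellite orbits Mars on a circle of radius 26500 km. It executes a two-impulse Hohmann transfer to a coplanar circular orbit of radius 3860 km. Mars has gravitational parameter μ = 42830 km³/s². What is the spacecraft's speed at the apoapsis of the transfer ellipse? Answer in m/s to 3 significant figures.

v = 641 m/s

Semi-major axis of the transfer orbit: a_t = (26500 + 3860)/2 = 15180 km.
At apoapsis, r = 26500 km.
Applying v² = μ(2/r − 1/a_t): v = 0.6411 km/s.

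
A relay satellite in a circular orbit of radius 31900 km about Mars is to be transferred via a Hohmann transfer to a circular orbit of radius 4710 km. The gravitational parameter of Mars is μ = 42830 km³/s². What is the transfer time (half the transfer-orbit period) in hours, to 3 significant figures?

t = 10.4 hours

The Hohmann ellipse has a_t = (r₁ + r₂)/2 = 18305 km.
Half the transfer-orbit period gives t = π√(a_t³/μ) = 37600 s.
Converting: 37600 s ÷ 3600 s/hour = 10.4 hours.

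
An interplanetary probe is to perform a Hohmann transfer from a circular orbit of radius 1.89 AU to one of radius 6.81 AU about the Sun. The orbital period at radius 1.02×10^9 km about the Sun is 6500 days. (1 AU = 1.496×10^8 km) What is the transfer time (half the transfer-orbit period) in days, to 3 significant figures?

From Kepler's third law T² = 4π²r³/μ at r = 1.02×10^9 km, T = 6500 days = 6500 × 86400 s = 5.616×10^8 s: μ = 4π²r³/T² = 1.32833×10^11 km³/s².
In km: r₁ = 1.89 × 1.496×10^8 = 2.82744×10^8 km; r₂ = 6.81 × 1.496×10^8 = 1.018776×10^9 km.
Transfer-ellipse semi-major axis a_t = (r₁ + r₂)/2 = (2.82744×10^8 + 1.018776×10^9)/2 = 6.5076×10^8 km.
Half the transfer-orbit period gives t = π√(a_t³/μ) = 1.431×10^8 s.
Converting: 1.431×10^8 s ÷ 86400 s/day = 1660 days.

t = 1660 days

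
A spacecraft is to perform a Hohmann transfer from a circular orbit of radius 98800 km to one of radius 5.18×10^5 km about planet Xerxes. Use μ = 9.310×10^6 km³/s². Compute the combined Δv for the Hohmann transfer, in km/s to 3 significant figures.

Δv = 4.71 km/s

The Hohmann ellipse has a_t = (r₁ + r₂)/2 = 3.084×10^5 km.
Circular speed at r₁: v₁ = √(μ/r₁) = √(9.310×10^6/98800) = 9.707 km/s.
On the transfer ellipse at r₁, v² = μ(2/r − 1/a) gives v_p = √[μ(2/r₁ − 1/a_t)] = 12.58 km/s.
First burn Δv₁ = |v_p − v₁| = 2.873 km/s.
Circular speed at r₂: v₂ = √(μ/r₂) = 4.2395 km/s.
Transfer-orbit speed at r₂: v_a = √[μ(2/r₂ − 1/a_t)] = 2.3996 km/s.
Second burn Δv₂ = |v₂ − v_a| = 1.840 km/s.
Total Δv = Δv₁ + Δv₂ = 4.713 km/s.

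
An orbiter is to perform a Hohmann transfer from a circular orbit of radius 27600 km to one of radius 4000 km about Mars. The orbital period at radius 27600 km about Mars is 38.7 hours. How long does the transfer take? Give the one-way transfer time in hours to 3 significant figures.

From Kepler's third law T² = 4π²r³/μ at r = 27600 km, T = 38.7 hours = 38.7 × 3600 s = 1.3932×10^5 s: μ = 4π²r³/T² = 42762.2 km³/s².
Transfer-ellipse semi-major axis a_t = (r₁ + r₂)/2 = (27600 + 4000)/2 = 15800 km.
Transfer time t = π√(a_t³/μ) = π√((15800)³ / 42762.2) = 30170 s.
Converting: 30170 s ÷ 3600 s/hour = 8.38 hours.

t = 8.38 hours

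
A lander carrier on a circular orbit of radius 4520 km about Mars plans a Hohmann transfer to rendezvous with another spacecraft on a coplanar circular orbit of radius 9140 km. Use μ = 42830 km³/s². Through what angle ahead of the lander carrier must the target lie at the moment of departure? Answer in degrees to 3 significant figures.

φ = 63.7°

The Hohmann ellipse has a_t = (r₁ + r₂)/2 = 6830 km.
Transfer time t = π√(a_t³/μ) = 8569 s.
Target angular speed ω₂ = √(μ/r₂³) = 2.368×10^-4 rad/s.
Angle swept by the target during transfer: ω₂·t = 2.029 rad = 116.3°.
Arrival is 180° from departure on the ellipse, so φ = 180° − 116.3° = 63.7°.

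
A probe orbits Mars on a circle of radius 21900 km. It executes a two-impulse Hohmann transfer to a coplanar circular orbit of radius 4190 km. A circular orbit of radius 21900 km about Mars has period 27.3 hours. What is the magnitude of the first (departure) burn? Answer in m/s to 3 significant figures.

Δv₁ = 607 m/s

From Kepler's third law T² = 4π²r³/μ at r = 21900 km, T = 27.3 hours = 27.3 × 3600 s = 98280 s: μ = 4π²r³/T² = 42930.1 km³/s².
Semi-major axis of the transfer orbit: a_t = (21900 + 4190)/2 = 13045 km.
On the circular orbit at r = 21900 km, v_c = √(μ/r) = 1.4001 km/s.
Transfer-orbit speed at the same r (vis-viva, a = a_t): v_t = √[μ(2/r − 1/a_t)] = 0.79349 km/s.
Δv₁ = |v_t − v_c| = |0.79349 − 1.4001| = 0.6066 km/s.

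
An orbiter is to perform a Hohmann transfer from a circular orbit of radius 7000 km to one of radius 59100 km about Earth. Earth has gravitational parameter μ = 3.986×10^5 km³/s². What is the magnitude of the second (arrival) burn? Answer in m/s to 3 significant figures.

Δv₂ = 1400 m/s

Transfer-ellipse semi-major axis a_t = (r₁ + r₂)/2 = (7000 + 59100)/2 = 33050 km.
On the circular orbit at r = 59100 km, v_c = √(μ/r) = 2.597 km/s.
Vis-viva on the transfer ellipse at r = 59100 km gives v_t = √[μ(2/r − 1/a_t)] = 1.195 km/s.
Δv₂ = |v_t − v_c| = |1.195 − 2.597| = 1.402 km/s.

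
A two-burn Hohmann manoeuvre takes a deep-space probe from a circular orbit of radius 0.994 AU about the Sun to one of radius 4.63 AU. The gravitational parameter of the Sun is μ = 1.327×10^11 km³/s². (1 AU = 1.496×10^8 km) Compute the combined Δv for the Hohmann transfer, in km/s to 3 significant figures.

Δv = 14.1 km/s

In km: r₁ = 0.994 × 1.496×10^8 = 1.487024×10^8 km; r₂ = 4.63 × 1.496×10^8 = 6.92648×10^8 km.
Semi-major axis of the transfer orbit: a_t = (1.487024×10^8 + 6.92648×10^8)/2 = 4.206752×10^8 km.
At r₁ the circular-orbit speed is v₁ = √(μ/r₁) = 29.873 km/s.
On the transfer ellipse at r₁, vis-viva gives v_p = √[μ(2/r₁ − 1/a_t)] = 38.332 km/s.
First burn Δv₁ = |v_p − v₁| = 8.459 km/s.
Circular speed at r₂: v₂ = √(μ/r₂) = 13.841 km/s.
Transfer-orbit speed at r₂: v_a = √[μ(2/r₂ − 1/a_t)] = 8.2293 km/s.
Second burn Δv₂ = |v₂ − v_a| = 5.612 km/s.
Total Δv = Δv₁ + Δv₂ = 14.07 km/s.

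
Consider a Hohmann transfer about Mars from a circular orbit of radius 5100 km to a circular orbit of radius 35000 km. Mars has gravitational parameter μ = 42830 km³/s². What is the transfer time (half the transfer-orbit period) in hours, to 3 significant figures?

t = 12.0 hours

Semi-major axis of the transfer orbit: a_t = (5100 + 35000)/2 = 20050 km.
By Kepler's third law the transfer-orbit period is T = 2π√(a_t³/μ), so t = T/2 = 43100 s.
Converting: 43100 s ÷ 3600 s/hour = 12.0 hours.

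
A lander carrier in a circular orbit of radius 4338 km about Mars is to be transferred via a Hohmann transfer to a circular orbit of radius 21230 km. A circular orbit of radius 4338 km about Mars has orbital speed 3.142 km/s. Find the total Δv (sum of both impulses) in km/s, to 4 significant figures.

Δv = 1.500 km/s

From the circular-orbit relation v² = μ/r at r = 4338 km: μ = v²r = (3.142)² × 4338 = 42825.4 km³/s².
Transfer-ellipse semi-major axis a_t = (r₁ + r₂)/2 = (4338 + 21230)/2 = 12784 km.
At r₁ the circular-orbit speed is v₁ = √(μ/r₁) = 3.142 km/s.
Transfer-orbit speed at r₁ (vis-viva equation): v_p = √[μ(2/r₁ − 1/a_t)] = 4.049 km/s.
First burn Δv₁ = |v_p − v₁| = 0.9070 km/s.
At r₂, v₂ = √(μ/r₂) = 1.42029 km/s.
Transfer-orbit speed at r₂: v_a = √[μ(2/r₂ − 1/a_t)] = 0.827346 km/s.
Second burn Δv₂ = |v₂ − v_a| = 0.5929 km/s.
Total Δv = Δv₁ + Δv₂ = 1.500 km/s.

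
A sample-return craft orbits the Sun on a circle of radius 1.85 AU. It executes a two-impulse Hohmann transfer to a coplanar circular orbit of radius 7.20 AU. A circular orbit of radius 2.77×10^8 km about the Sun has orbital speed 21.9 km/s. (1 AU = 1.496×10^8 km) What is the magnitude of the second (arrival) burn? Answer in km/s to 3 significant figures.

Δv₂ = 4.00 km/s

From the circular-orbit relation v² = μ/r at r = 2.77×10^8 km: μ = v²r = (21.9)² × 2.77×10^8 = 1.32852×10^11 km³/s².
In km: r₁ = 1.85 × 1.496×10^8 = 2.7676×10^8 km; r₂ = 7.20 × 1.496×10^8 = 1.07712×10^9 km.
Transfer-ellipse semi-major axis a_t = (r₁ + r₂)/2 = (2.7676×10^8 + 1.07712×10^9)/2 = 6.7694×10^8 km.
Circular speed at r = 1.07712×10^9 km: v_c = √(μ/r) = 11.106 km/s.
Transfer-orbit speed at the same r (vis-viva, a = a_t): v_t = √[μ(2/r − 1/a_t)] = 7.1011 km/s.
Δv₂ = |v_t − v_c| = |7.1011 − 11.106| = 4.005 km/s.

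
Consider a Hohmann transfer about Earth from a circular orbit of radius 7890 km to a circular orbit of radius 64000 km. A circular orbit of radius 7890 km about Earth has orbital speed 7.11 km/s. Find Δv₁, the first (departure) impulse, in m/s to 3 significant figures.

Δv₁ = 2380 m/s

From the circular-orbit relation v² = μ/r at r = 7890 km: μ = v²r = (7.11)² × 7890 = 3.98856×10^5 km³/s².
Semi-major axis of the transfer orbit: a_t = (7890 + 64000)/2 = 35945 km.
Circular speed at r = 7890 km: v_c = √(μ/r) = 7.110 km/s.
Vis-viva on the transfer ellipse at r = 7890 km gives v_t = √[μ(2/r − 1/a_t)] = 9.487 km/s.
Δv₁ = |v_t − v_c| = |9.487 − 7.110| = 2.377 km/s.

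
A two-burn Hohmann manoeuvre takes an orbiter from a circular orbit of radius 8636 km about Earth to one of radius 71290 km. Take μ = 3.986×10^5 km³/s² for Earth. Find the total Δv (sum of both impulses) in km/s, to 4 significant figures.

Δv = 3.546 km/s

Semi-major axis of the transfer orbit: a_t = (8636 + 71290)/2 = 39963 km.
Circular speed at r₁: v₁ = √(μ/r₁) = √(3.986×10^5/8636) = 6.7938 km/s.
Transfer-orbit speed at r₁ (v² = μ(2/r − 1/a)): v_p = √[μ(2/r₁ − 1/a_t)] = 9.0740 km/s.
First burn Δv₁ = |v_p − v₁| = 2.2802 km/s.
Circular speed at r₂: v₂ = √(μ/r₂) = 2.3646 km/s.
Transfer-orbit speed at r₂: v_a = √[μ(2/r₂ − 1/a_t)] = 1.0992 km/s.
Second burn Δv₂ = |v₂ − v_a| = 1.2654 km/s.
Δv = Δv₁ + Δv₂ = 2.2802 + 1.2654 = 3.546 km/s.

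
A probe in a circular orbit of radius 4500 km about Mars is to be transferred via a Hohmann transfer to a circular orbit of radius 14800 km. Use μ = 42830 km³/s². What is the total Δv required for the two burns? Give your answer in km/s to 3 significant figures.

Transfer-ellipse semi-major axis a_t = (r₁ + r₂)/2 = (4500 + 14800)/2 = 9650 km.
Circular speed at r₁: v₁ = √(μ/r₁) = √(42830/4500) = 3.0851 km/s.
Transfer-orbit speed at r₁ (vis-viva): v_p = √[μ(2/r₁ − 1/a_t)] = 3.8206 km/s.
First burn Δv₁ = |v_p − v₁| = 0.7355 km/s.
At r₂, v₂ = √(μ/r₂) = 1.7012 km/s.
Transfer-orbit speed at r₂: v_a = √[μ(2/r₂ − 1/a_t)] = 1.1617 km/s.
Second burn Δv₂ = |v₂ − v_a| = 0.5395 km/s.
Δv = Δv₁ + Δv₂ = 0.7355 + 0.5395 = 1.275 km/s.

Δv = 1.28 km/s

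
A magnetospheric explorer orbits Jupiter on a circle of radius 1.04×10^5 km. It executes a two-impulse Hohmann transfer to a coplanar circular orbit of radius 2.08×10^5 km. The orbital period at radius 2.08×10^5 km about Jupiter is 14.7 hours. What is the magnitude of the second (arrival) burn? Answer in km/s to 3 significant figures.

From Kepler's third law T² = 4π²r³/μ at r = 2.08×10^5 km, T = 14.7 hours = 14.7 × 3600 s = 52920 s: μ = 4π²r³/T² = 1.26856×10^8 km³/s².
The Hohmann ellipse has a_t = (r₁ + r₂)/2 = 1.560×10^5 km.
On the circular orbit at r = 2.080×10^5 km, v_c = √(μ/r) = 24.696 km/s.
Vis-viva on the transfer ellipse at r = 2.080×10^5 km gives v_t = √[μ(2/r − 1/a_t)] = 20.164 km/s.
Δv₂ = |v_t − v_c| = |20.164 − 24.696| = 4.532 km/s.

Δv₂ = 4.53 km/s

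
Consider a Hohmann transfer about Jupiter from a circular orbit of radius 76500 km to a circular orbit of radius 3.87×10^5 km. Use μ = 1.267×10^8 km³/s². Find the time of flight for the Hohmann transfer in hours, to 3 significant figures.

The Hohmann ellipse has a_t = (r₁ + r₂)/2 = 2.3175×10^5 km.
By Kepler's third law the transfer-orbit period is T = 2π√(a_t³/μ), so t = T/2 = 31140 s.
Converting: 31140 s ÷ 3600 s/hour = 8.65 hours.

t = 8.65 hours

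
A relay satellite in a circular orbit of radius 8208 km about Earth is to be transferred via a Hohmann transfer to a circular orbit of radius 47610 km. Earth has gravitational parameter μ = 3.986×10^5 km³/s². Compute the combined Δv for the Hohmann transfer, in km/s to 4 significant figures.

Δv = 3.457 km/s

The Hohmann ellipse has a_t = (r₁ + r₂)/2 = 27909 km.
Circular speed at r₁: v₁ = √(μ/r₁) = √(3.986×10^5/8208) = 6.969 km/s.
Transfer-orbit speed at r₁ (vis-viva): v_p = √[μ(2/r₁ − 1/a_t)] = 9.102 km/s.
First burn Δv₁ = |v_p − v₁| = 2.133 km/s.
Circular speed at r₂: v₂ = √(μ/r₂) = 2.893 km/s.
Transfer-orbit speed at r₂: v_a = √[μ(2/r₂ − 1/a_t)] = 1.569 km/s.
Second burn Δv₂ = |v₂ − v_a| = 1.324 km/s.
Total Δv = Δv₁ + Δv₂ = 3.457 km/s.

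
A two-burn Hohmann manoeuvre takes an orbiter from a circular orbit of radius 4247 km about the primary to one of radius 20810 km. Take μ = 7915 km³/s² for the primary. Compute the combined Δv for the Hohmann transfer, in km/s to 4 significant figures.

Semi-major axis of the transfer orbit: a_t = (4247 + 20810)/2 = 12528.5 km.
Circular speed at r₁: v₁ = √(μ/r₁) = √(7915/4247) = 1.365162 km/s.
On the transfer ellipse at r₁, v² = μ(2/r − 1/a) gives v_p = √[μ(2/r₁ − 1/a_t)] = 1.759425 km/s.
First burn Δv₁ = |v_p − v₁| = 0.39426 km/s.
Circular speed at r₂: v₂ = √(μ/r₂) = 0.61672 km/s.
Transfer-orbit speed at r₂: v_a = √[μ(2/r₂ − 1/a_t)] = 0.35907 km/s.
Second burn Δv₂ = |v₂ − v_a| = 0.25765 km/s.
Δv = Δv₁ + Δv₂ = 0.39426 + 0.25765 = 0.6519 km/s.

Δv = 0.6519 km/s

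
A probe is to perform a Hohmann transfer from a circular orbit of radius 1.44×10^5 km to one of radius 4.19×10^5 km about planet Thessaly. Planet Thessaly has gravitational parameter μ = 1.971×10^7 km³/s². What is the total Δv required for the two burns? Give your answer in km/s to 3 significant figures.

The Hohmann ellipse has a_t = (r₁ + r₂)/2 = 2.815×10^5 km.
At r₁ the circular-orbit speed is v₁ = √(μ/r₁) = 11.699 km/s.
On the transfer ellipse at r₁, vis-viva equation gives v_p = √[μ(2/r₁ − 1/a_t)] = 14.273 km/s.
First burn Δv₁ = |v_p − v₁| = 2.574 km/s.
At r₂, v₂ = √(μ/r₂) = 6.8586 km/s.
Transfer-orbit speed at r₂: v_a = √[μ(2/r₂ − 1/a_t)] = 4.9054 km/s.
Second burn Δv₂ = |v₂ − v_a| = 1.953 km/s.
Δv = Δv₁ + Δv₂ = 2.574 + 1.953 = 4.527 km/s.

Δv = 4.53 km/s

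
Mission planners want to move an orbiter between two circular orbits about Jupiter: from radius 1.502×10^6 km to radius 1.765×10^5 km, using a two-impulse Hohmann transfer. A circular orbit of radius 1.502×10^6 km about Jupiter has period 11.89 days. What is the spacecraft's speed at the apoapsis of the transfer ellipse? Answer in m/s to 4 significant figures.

From Kepler's third law T² = 4π²r³/μ at r = 1.502×10^6 km, T = 11.89 days = 11.89 × 86400 s = 1.027296×10^6 s: μ = 4π²r³/T² = 1.26759×10^8 km³/s².
Transfer-ellipse semi-major axis a_t = (r₁ + r₂)/2 = (1.502×10^6 + 1.765×10^5)/2 = 8.3925×10^5 km.
At apoapsis, r = 1.502×10^6 km.
From the vis-viva equation, v = √[μ(2/r − 1/a_t)] = 4.213 km/s.

v = 4213 m/s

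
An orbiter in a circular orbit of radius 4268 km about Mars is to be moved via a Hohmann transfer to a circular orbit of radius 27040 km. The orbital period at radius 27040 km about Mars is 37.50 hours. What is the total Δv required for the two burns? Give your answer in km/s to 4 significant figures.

Δv = 1.597 km/s

From Kepler's third law T² = 4π²r³/μ at r = 27040 km, T = 37.50 hours = 37.50 × 3600 s = 1.350×10^5 s: μ = 4π²r³/T² = 42826.5 km³/s².
Semi-major axis of the transfer orbit: a_t = (4268 + 27040)/2 = 15654 km.
Circular speed at r₁: v₁ = √(μ/r₁) = √(42826.5/4268) = 3.1677 km/s.
On the transfer ellipse at r₁, vis-viva equation gives v_p = √[μ(2/r₁ − 1/a_t)] = 4.1633 km/s.
First burn Δv₁ = |v_p − v₁| = 0.9956 km/s.
Circular speed at r₂: v₂ = √(μ/r₂) = 1.2585 km/s.
Transfer-orbit speed at r₂: v_a = √[μ(2/r₂ − 1/a_t)] = 0.65713 km/s.
Second burn Δv₂ = |v₂ − v_a| = 0.6014 km/s.
Δv = Δv₁ + Δv₂ = 0.9956 + 0.6014 = 1.597 km/s.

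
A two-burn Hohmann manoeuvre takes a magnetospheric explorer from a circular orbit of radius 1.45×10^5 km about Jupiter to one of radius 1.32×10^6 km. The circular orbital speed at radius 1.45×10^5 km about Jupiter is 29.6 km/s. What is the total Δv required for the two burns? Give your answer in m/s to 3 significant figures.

Δv = 15600 m/s

From the circular-orbit relation v² = μ/r at r = 1.45×10^5 km: μ = v²r = (29.6)² × 1.45×10^5 = 1.27043×10^8 km³/s².
Transfer-ellipse semi-major axis a_t = (r₁ + r₂)/2 = (1.450×10^5 + 1.320×10^6)/2 = 7.325×10^5 km.
Circular speed at r₁: v₁ = √(μ/r₁) = √(1.27043×10^8/1.450×10^5) = 29.600 km/s.
On the transfer ellipse at r₁, vis-viva equation gives v_p = √[μ(2/r₁ − 1/a_t)] = 39.735 km/s.
First burn Δv₁ = |v_p − v₁| = 10.135 km/s.
Circular speed at r₂: v₂ = √(μ/r₂) = 9.8104 km/s.
Transfer-orbit speed at r₂: v_a = √[μ(2/r₂ − 1/a_t)] = 4.3648 km/s.
Second burn Δv₂ = |v₂ − v_a| = 5.4456 km/s.
Total Δv = Δv₁ + Δv₂ = 15.58 km/s.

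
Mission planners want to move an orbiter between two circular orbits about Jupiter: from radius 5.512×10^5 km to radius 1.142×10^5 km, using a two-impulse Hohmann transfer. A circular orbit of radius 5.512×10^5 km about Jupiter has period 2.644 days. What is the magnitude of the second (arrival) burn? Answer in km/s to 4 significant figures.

From Kepler's third law T² = 4π²r³/μ at r = 5.512×10^5 km, T = 2.644 days = 2.644 × 86400 s = 2.284416×10^5 s: μ = 4π²r³/T² = 1.26688×10^8 km³/s².
Semi-major axis of the transfer orbit: a_t = (5.512×10^5 + 1.142×10^5)/2 = 3.327×10^5 km.
On the circular orbit at r = 1.142×10^5 km, v_c = √(μ/r) = 33.307 km/s.
Transfer-orbit speed at the same r (vis-viva, a = a_t): v_t = √[μ(2/r − 1/a_t)] = 42.871 km/s.
Δv₂ = |v_t − v_c| = |42.871 − 33.307| = 9.564 km/s.

Δv₂ = 9.564 km/s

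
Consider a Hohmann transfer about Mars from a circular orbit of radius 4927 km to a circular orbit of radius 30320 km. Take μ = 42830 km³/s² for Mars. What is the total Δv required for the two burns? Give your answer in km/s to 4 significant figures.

Δv = 1.479 km/s

Transfer-ellipse semi-major axis a_t = (r₁ + r₂)/2 = (4927 + 30320)/2 = 17623.5 km.
At r₁ the circular-orbit speed is v₁ = √(μ/r₁) = 2.94838 km/s.
On the transfer ellipse at r₁, vis-viva gives v_p = √[μ(2/r₁ − 1/a_t)] = 3.86724 km/s.
First burn Δv₁ = |v_p − v₁| = 0.9189 km/s.
At r₂, v₂ = √(μ/r₂) = 1.1885 km/s.
Transfer-orbit speed at r₂: v_a = √[μ(2/r₂ − 1/a_t)] = 0.62843 km/s.
Second burn Δv₂ = |v₂ − v_a| = 0.5601 km/s.
Total Δv = Δv₁ + Δv₂ = 1.479 km/s.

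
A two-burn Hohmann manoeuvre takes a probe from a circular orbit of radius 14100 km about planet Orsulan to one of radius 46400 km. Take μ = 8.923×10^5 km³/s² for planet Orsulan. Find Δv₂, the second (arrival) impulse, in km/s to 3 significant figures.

Transfer-ellipse semi-major axis a_t = (r₁ + r₂)/2 = (14100 + 46400)/2 = 30250 km.
Circular speed at r = 46400 km: v_c = √(μ/r) = 4.385 km/s.
Transfer-orbit speed at the same r (vis-viva, a = a_t): v_t = √[μ(2/r − 1/a_t)] = 2.994 km/s.
Δv₂ = |v_t − v_c| = |2.994 − 4.385| = 1.391 km/s.

Δv₂ = 1.39 km/s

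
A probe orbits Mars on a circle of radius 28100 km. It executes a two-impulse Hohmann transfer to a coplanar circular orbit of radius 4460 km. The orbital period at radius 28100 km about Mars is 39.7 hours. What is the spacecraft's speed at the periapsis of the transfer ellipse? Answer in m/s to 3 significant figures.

From Kepler's third law T² = 4π²r³/μ at r = 28100 km, T = 39.7 hours = 39.7 × 3600 s = 1.4292×10^5 s: μ = 4π²r³/T² = 42883.7 km³/s².
Semi-major axis of the transfer orbit: a_t = (28100 + 4460)/2 = 16280 km.
At periapsis, r = 4460 km.
Vis-viva: v = √[μ(2/r − 1/a_t)] = √[42883.7 × (2/4460 − 1/16280)] = 4.074 km/s.

v = 4070 m/s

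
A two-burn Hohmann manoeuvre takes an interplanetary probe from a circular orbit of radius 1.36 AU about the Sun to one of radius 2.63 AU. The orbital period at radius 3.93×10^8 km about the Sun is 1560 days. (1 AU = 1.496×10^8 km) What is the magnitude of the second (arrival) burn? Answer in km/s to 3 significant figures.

From Kepler's third law T² = 4π²r³/μ at r = 3.93×10^8 km, T = 1560 days = 1560 × 86400 s = 1.34784×10^8 s: μ = 4π²r³/T² = 1.31905×10^11 km³/s².
In km: r₁ = 1.36 × 1.496×10^8 = 2.03456×10^8 km; r₂ = 2.63 × 1.496×10^8 = 3.93448×10^8 km.
Semi-major axis of the transfer orbit: a_t = (2.03456×10^8 + 3.93448×10^8)/2 = 2.98452×10^8 km.
Circular speed at r = 3.93448×10^8 km: v_c = √(μ/r) = 18.310 km/s.
Vis-viva on the transfer ellipse at r = 3.93448×10^8 km gives v_t = √[μ(2/r − 1/a_t)] = 15.118 km/s.
Δv₂ = |v_t − v_c| = |15.118 − 18.310| = 3.192 km/s.

Δv₂ = 3.19 km/s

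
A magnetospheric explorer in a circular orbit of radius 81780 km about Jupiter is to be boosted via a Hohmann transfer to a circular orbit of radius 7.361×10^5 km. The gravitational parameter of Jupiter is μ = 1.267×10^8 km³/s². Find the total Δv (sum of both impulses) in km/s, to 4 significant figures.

Transfer-ellipse semi-major axis a_t = (r₁ + r₂)/2 = (81780 + 7.361×10^5)/2 = 4.0894×10^5 km.
At r₁ the circular-orbit speed is v₁ = √(μ/r₁) = 39.36 km/s.
Transfer-orbit speed at r₁ (v² = μ(2/r − 1/a)): v_p = √[μ(2/r₁ − 1/a_t)] = 52.81 km/s.
First burn Δv₁ = |v_p − v₁| = 13.45 km/s.
Circular speed at r₂: v₂ = √(μ/r₂) = 13.12 km/s.
Transfer-orbit speed at r₂: v_a = √[μ(2/r₂ − 1/a_t)] = 5.867 km/s.
Second burn Δv₂ = |v₂ − v_a| = 7.253 km/s.
Total Δv = Δv₁ + Δv₂ = 20.70 km/s.

Δv = 20.70 km/s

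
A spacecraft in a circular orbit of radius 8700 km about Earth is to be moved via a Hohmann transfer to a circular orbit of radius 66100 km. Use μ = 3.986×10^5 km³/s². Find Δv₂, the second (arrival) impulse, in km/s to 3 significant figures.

Semi-major axis of the transfer orbit: a_t = (8700 + 66100)/2 = 37400 km.
On the circular orbit at r = 66100 km, v_c = √(μ/r) = 2.4557 km/s.
Vis-viva on the transfer ellipse at r = 66100 km gives v_t = √[μ(2/r − 1/a_t)] = 1.1844 km/s.
Δv₂ = |v_t − v_c| = |1.1844 − 2.4557| = 1.271 km/s.

Δv₂ = 1.27 km/s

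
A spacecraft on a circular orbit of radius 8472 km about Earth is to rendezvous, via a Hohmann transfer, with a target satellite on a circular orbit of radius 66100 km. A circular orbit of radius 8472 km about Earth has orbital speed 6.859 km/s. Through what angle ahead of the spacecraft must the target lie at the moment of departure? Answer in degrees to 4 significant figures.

From the circular-orbit relation v² = μ/r at r = 8472 km: μ = v²r = (6.859)² × 8472 = 3.98573×10^5 km³/s².
Transfer-ellipse semi-major axis a_t = (r₁ + r₂)/2 = (8472 + 66100)/2 = 37286 km.
The half-period of the transfer ellipse is t = π√(a_t³/μ) = 35830 s.
Target angular speed ω₂ = √(μ/r₂³) = 3.715×10^-5 rad/s.
Angle swept by the target during transfer: ω₂·t = 1.331 rad = 76.26°.
Arrival is 180° from departure on the ellipse, so φ = 180° − 76.26° = 103.7°.

φ = 103.7°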